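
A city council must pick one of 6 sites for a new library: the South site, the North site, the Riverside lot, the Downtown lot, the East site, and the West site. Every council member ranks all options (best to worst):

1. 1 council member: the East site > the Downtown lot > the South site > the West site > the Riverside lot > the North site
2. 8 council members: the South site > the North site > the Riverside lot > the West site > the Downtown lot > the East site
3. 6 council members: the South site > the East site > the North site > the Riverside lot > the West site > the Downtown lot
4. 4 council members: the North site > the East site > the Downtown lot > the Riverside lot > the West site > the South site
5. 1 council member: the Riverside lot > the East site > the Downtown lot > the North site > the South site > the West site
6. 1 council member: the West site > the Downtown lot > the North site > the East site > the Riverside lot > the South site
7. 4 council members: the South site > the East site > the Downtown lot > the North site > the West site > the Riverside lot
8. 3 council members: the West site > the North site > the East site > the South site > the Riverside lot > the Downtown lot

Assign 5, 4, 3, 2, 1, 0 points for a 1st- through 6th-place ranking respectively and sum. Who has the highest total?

the South site: 1·3 + 8·5 + 6·5 + 4·0 + 1·1 + 1·0 + 4·5 + 3·2 = 100
the North site: 1·0 + 8·4 + 6·3 + 4·5 + 1·2 + 1·3 + 4·2 + 3·4 = 95
the Riverside lot: 1·1 + 8·3 + 6·2 + 4·2 + 1·5 + 1·1 + 4·0 + 3·1 = 54
the Downtown lot: 1·4 + 8·1 + 6·0 + 4·3 + 1·3 + 1·4 + 4·3 + 3·0 = 43
the East site: 1·5 + 8·0 + 6·4 + 4·4 + 1·4 + 1·2 + 4·4 + 3·3 = 76
the West site: 1·2 + 8·2 + 6·1 + 4·1 + 1·0 + 1·5 + 4·1 + 3·5 = 52
the South site has the highest Borda score (100).

the South site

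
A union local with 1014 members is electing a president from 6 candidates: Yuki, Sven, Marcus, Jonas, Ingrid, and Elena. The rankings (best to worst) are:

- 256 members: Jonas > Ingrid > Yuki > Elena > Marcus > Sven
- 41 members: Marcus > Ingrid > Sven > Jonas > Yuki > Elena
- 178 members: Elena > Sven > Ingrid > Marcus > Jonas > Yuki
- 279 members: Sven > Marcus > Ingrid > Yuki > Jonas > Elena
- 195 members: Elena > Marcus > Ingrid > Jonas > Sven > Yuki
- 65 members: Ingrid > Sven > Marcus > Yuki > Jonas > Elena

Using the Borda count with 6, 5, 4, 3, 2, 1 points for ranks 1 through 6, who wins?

Yuki: 256·4 + 41·2 + 178·1 + 279·3 + 195·1 + 65·3 = 2511
Sven: 256·1 + 41·4 + 178·5 + 279·6 + 195·2 + 65·5 = 3699
Marcus: 256·2 + 41·6 + 178·3 + 279·5 + 195·5 + 65·4 = 3922
Jonas: 256·6 + 41·3 + 178·2 + 279·2 + 195·3 + 65·2 = 3288
Ingrid: 256·5 + 41·5 + 178·4 + 279·4 + 195·4 + 65·6 = 4483
Elena: 256·3 + 41·1 + 178·6 + 279·1 + 195·6 + 65·1 = 3391
Ingrid has the highest Borda score (4483).

Ingrid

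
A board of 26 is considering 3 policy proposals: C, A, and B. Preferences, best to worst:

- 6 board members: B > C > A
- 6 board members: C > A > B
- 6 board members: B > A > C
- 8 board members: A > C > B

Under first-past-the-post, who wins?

First-place votes: C 6, A 8, B 12.
B has the most first-place votes.

B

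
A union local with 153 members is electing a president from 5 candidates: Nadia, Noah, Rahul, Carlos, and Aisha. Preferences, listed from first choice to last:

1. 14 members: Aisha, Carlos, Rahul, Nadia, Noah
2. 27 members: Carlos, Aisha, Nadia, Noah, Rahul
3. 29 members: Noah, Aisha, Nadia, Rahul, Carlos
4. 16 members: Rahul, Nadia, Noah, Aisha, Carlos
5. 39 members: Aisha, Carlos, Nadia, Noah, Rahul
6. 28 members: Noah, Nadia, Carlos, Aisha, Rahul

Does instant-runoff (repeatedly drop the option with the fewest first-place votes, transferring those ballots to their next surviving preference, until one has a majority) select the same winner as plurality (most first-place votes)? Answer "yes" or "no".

no

Instant-runoff — R1 Nadia 0, Noah 57, Rahul 16, Carlos 27, Aisha 53 (Nadia out); R2 Noah 57, Rahul 16, Carlos 27, Aisha 53 (Rahul out); R3 Noah 73, Carlos 27, Aisha 53 (Carlos out); R4 Noah 73, Aisha 80 (Aisha winner). Winner: Aisha.
Plurality — first-place votes: Nadia 0, Noah 57, Rahul 16, Carlos 27, Aisha 53. Winner: Noah.
The two methods disagree.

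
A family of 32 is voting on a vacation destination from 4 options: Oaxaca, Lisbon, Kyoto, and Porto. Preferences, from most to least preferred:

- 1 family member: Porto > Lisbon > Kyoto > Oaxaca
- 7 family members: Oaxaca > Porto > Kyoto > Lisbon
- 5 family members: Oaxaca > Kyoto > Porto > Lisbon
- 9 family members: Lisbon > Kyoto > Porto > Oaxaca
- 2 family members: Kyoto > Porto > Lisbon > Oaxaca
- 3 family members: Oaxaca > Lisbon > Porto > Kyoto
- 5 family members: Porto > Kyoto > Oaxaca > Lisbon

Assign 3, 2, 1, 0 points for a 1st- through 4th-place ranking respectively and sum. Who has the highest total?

Oaxaca: 1·0 + 7·3 + 5·3 + 9·0 + 2·0 + 3·3 + 5·1 = 50
Lisbon: 1·2 + 7·0 + 5·0 + 9·3 + 2·1 + 3·2 + 5·0 = 37
Kyoto: 1·1 + 7·1 + 5·2 + 9·2 + 2·3 + 3·0 + 5·2 = 52
Porto: 1·3 + 7·2 + 5·1 + 9·1 + 2·2 + 3·1 + 5·3 = 53
Porto has the highest Borda score (53).

Porto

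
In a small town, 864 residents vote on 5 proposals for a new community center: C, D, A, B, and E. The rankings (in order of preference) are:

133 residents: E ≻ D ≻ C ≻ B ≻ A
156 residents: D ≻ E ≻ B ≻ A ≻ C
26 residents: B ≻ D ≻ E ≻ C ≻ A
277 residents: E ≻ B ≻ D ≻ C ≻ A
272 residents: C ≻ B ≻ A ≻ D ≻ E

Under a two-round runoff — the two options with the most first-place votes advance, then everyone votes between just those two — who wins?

E

Round 1 first-place votes: C 272, D 156, A 0, B 26, E 410.
E and C advance.
Runoff: E is preferred to C by 592 voters; C by 272.
E wins the runoff.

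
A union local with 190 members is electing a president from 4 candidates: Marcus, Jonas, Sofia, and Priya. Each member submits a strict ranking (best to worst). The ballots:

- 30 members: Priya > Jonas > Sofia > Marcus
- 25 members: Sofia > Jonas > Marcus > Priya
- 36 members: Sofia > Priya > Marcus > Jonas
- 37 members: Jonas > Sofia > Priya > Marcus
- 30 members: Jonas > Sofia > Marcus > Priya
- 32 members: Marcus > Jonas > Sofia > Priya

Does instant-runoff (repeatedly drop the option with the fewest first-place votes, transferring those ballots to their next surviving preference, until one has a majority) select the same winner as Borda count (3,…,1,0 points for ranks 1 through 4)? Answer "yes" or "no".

Instant-runoff — R1 Marcus 32, Jonas 67, Sofia 61, Priya 30 (Priya out); R2 Marcus 32, Jonas 97, Sofia 61 (Jonas winner). Winner: Jonas.
Borda — scores: Marcus 187, Jonas 375, Sofia 379, Priya 199. Winner: Sofia.
The two methods disagree.

no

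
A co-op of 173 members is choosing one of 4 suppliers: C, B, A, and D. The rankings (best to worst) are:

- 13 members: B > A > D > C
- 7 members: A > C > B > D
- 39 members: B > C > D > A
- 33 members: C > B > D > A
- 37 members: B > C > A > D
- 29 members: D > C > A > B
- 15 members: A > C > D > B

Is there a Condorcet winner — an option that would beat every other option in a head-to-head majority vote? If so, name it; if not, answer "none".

B

B vs C: 89–84 for B.
B vs A: 122–51 for B.
B vs D: 129–44 for B.
B beats every other option head-to-head.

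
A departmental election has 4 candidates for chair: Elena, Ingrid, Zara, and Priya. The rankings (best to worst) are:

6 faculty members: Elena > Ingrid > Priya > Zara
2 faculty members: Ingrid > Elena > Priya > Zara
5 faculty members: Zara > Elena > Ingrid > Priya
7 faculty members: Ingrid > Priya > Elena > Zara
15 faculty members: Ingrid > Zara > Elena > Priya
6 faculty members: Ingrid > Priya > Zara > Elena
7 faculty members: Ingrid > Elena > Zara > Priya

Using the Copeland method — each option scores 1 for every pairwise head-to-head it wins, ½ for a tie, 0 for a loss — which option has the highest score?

Elena: beats Priya; loses to Ingrid and Zara → score 1.
Ingrid: beats Elena, Zara, and Priya → score 3.
Zara: beats Elena and Priya; loses to Ingrid → score 2.
Priya: loses to Elena, Ingrid, and Zara → score 0.
Ingrid has the best pairwise record.

Ingrid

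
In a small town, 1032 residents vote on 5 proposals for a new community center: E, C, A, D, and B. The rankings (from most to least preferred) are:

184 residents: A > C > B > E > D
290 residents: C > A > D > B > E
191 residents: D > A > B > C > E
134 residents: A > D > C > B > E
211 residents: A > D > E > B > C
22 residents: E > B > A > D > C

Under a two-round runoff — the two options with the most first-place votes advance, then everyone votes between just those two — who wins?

A

Round 1 first-place votes: E 22, C 290, A 529, D 191, B 0.
A and C advance.
Runoff: A is preferred to C by 742 voters; C by 290.
A wins the runoff.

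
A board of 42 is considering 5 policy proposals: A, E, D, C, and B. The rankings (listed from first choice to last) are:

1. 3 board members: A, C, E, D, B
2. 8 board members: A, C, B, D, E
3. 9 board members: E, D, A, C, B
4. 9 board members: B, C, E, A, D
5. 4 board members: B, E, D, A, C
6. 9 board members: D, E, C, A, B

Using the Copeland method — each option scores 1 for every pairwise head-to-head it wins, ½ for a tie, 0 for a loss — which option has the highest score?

A: beats C and B; loses to E and D → score 2.
E: beats A, D, and C; ties B → score 3.5.
D: beats A and C; ties B; loses to E → score 2.5.
C: beats B; loses to A, E, and D → score 1.
B: ties E and D; loses to A and C → score 1.
E has the best pairwise record.

E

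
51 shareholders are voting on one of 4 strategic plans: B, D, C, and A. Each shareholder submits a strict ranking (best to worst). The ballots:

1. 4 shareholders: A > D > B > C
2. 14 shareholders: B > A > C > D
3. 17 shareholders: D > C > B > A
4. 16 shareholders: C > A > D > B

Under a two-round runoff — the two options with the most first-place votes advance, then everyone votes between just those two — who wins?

Round 1 first-place votes: B 14, D 17, C 16, A 4.
D and C advance.
Runoff: D is preferred to C by 21 voters; C by 30.
C wins the runoff.

C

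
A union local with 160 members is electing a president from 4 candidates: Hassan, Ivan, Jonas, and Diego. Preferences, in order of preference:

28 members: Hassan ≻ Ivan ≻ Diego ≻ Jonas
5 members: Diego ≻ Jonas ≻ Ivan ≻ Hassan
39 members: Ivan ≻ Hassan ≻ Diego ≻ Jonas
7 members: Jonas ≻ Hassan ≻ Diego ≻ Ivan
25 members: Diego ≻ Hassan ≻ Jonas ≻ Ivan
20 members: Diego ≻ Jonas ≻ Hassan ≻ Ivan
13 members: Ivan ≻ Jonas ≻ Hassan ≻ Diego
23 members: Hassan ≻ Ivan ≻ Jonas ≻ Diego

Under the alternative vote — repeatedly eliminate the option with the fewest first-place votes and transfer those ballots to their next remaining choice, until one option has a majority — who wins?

Hassan

Round 1: Hassan 51, Ivan 52, Jonas 7, Diego 50. Eliminate Jonas.
Round 2: Hassan 58, Ivan 52, Diego 50. Eliminate Diego.
Round 3: Hassan 103, Ivan 57. Hassan has a majority.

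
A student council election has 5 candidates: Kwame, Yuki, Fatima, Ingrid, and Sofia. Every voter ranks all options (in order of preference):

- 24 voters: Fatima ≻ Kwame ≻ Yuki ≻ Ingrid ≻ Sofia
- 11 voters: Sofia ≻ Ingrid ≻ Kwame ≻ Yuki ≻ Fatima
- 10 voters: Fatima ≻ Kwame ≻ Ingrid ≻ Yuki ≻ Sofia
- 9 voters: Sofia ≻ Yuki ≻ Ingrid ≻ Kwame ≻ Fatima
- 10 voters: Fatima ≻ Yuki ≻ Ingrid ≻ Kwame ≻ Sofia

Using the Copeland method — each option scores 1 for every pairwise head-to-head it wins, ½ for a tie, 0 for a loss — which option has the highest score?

Kwame: beats Yuki, Ingrid, and Sofia; loses to Fatima → score 3.
Yuki: beats Ingrid and Sofia; loses to Kwame and Fatima → score 2.
Fatima: beats Kwame, Yuki, Ingrid, and Sofia → score 4.
Ingrid: beats Sofia; loses to Kwame, Yuki, and Fatima → score 1.
Sofia: loses to Kwame, Yuki, Fatima, and Ingrid → score 0.
Fatima has the best pairwise record.

Fatima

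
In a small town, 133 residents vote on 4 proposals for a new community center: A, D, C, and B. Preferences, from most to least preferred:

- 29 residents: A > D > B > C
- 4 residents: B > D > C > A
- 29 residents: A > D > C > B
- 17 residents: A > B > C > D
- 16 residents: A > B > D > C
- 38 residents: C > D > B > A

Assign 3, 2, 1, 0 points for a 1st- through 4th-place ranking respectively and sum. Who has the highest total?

A: 29·3 + 4·0 + 29·3 + 17·3 + 16·3 + 38·0 = 273
D: 29·2 + 4·2 + 29·2 + 17·0 + 16·1 + 38·2 = 216
C: 29·0 + 4·1 + 29·1 + 17·1 + 16·0 + 38·3 = 164
B: 29·1 + 4·3 + 29·0 + 17·2 + 16·2 + 38·1 = 145
A has the highest Borda score (273).

A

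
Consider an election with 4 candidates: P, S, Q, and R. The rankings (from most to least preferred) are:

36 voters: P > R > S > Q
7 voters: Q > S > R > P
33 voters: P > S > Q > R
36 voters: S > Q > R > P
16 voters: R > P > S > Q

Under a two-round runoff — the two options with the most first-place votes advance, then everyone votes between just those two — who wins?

Round 1 first-place votes: P 69, S 36, Q 7, R 16.
P and S advance.
Runoff: P is preferred to S by 85 voters; S by 43.
P wins the runoff.

P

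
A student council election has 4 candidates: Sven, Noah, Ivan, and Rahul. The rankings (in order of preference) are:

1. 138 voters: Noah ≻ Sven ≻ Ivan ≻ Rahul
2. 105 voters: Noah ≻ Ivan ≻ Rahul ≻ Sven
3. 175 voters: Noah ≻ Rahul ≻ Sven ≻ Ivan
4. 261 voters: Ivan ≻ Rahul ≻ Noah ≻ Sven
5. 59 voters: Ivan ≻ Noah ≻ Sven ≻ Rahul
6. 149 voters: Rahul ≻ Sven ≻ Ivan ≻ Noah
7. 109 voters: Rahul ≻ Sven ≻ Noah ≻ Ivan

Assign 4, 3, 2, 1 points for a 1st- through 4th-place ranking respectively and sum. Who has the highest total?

Rahul

Sven: 138·3 + 105·1 + 175·2 + 261·1 + 59·2 + 149·3 + 109·3 = 2022
Noah: 138·4 + 105·4 + 175·4 + 261·2 + 59·3 + 149·1 + 109·2 = 2738
Ivan: 138·2 + 105·3 + 175·1 + 261·4 + 59·4 + 149·2 + 109·1 = 2453
Rahul: 138·1 + 105·2 + 175·3 + 261·3 + 59·1 + 149·4 + 109·4 = 2747
Rahul has the highest Borda score (2747).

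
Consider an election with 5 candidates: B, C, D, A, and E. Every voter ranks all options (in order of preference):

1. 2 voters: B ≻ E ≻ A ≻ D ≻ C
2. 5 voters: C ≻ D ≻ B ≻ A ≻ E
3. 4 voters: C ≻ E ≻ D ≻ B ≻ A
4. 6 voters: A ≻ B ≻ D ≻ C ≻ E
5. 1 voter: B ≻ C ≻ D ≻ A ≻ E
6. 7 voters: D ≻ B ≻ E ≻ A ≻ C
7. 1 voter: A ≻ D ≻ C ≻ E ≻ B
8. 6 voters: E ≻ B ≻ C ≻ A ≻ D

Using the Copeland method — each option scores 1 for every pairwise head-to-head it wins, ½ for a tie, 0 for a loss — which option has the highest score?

B: beats C, A, and E; loses to D → score 3.
C: beats E; ties D and A; loses to B → score 2.
D: beats B, A, and E; ties C → score 3.5.
A: ties C; loses to B, D, and E → score 0.5.
E: beats A; loses to B, C, and D → score 1.
D has the best pairwise record.

D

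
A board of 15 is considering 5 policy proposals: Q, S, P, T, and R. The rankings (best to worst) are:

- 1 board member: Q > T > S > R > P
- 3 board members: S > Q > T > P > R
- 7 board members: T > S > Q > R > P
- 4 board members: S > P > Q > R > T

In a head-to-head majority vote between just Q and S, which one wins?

S

Voters preferring Q to S: 1; preferring S to Q: 14.
S wins the head-to-head.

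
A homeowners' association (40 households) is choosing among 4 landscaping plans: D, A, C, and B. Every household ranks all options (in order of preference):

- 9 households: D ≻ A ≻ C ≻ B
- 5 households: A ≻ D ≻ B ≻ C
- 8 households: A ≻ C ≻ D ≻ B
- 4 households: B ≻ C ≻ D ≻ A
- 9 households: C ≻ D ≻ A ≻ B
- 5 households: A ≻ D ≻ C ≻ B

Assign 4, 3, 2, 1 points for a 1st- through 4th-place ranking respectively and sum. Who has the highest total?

D: 9·4 + 5·3 + 8·2 + 4·2 + 9·3 + 5·3 = 117
A: 9·3 + 5·4 + 8·4 + 4·1 + 9·2 + 5·4 = 121
C: 9·2 + 5·1 + 8·3 + 4·3 + 9·4 + 5·2 = 105
B: 9·1 + 5·2 + 8·1 + 4·4 + 9·1 + 5·1 = 57
A has the highest Borda score (121).

A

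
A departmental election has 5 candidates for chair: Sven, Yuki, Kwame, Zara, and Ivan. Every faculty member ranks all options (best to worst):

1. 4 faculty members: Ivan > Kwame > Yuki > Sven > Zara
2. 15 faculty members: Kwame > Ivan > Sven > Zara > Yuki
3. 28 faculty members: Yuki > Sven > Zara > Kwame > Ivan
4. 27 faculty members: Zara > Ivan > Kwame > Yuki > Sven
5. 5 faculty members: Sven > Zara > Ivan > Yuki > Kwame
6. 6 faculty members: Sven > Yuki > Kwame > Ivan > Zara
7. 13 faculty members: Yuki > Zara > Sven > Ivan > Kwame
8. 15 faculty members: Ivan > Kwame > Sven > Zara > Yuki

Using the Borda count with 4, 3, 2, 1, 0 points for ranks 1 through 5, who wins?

Zara

Sven: 4·1 + 15·2 + 28·3 + 27·0 + 5·4 + 6·4 + 13·2 + 15·2 = 218
Yuki: 4·2 + 15·0 + 28·4 + 27·1 + 5·1 + 6·3 + 13·4 + 15·0 = 222
Kwame: 4·3 + 15·4 + 28·1 + 27·2 + 5·0 + 6·2 + 13·0 + 15·3 = 211
Zara: 4·0 + 15·1 + 28·2 + 27·4 + 5·3 + 6·0 + 13·3 + 15·1 = 248
Ivan: 4·4 + 15·3 + 28·0 + 27·3 + 5·2 + 6·1 + 13·1 + 15·4 = 231
Zara has the highest Borda score (248).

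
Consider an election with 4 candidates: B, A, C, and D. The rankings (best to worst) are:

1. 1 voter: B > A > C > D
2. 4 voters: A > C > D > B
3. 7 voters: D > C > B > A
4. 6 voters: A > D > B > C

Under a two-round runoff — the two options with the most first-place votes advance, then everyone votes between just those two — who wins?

Round 1 first-place votes: B 1, A 10, C 0, D 7.
A and D advance.
Runoff: A is preferred to D by 11 voters; D by 7.
A wins the runoff.

A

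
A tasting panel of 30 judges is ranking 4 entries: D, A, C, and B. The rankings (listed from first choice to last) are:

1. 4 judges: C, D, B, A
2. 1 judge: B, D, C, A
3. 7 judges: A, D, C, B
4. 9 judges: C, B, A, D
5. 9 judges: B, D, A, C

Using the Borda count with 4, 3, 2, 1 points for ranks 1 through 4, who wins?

B

D: 4·3 + 1·3 + 7·3 + 9·1 + 9·3 = 72
A: 4·1 + 1·1 + 7·4 + 9·2 + 9·2 = 69
C: 4·4 + 1·2 + 7·2 + 9·4 + 9·1 = 77
B: 4·2 + 1·4 + 7·1 + 9·3 + 9·4 = 82
B has the highest Borda score (82).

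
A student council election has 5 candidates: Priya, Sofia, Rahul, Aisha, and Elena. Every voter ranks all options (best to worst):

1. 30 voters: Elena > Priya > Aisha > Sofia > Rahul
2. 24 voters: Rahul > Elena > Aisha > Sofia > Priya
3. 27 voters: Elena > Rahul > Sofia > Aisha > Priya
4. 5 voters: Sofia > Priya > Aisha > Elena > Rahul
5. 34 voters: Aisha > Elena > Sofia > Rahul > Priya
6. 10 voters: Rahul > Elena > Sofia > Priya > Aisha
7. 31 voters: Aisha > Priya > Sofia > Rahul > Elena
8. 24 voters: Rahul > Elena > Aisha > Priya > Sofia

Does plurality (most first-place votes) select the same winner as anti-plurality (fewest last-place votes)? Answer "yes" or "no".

Plurality — first-place votes: Priya 0, Sofia 5, Rahul 58, Aisha 65, Elena 57. Winner: Aisha.
Anti-plurality — last-place votes: Priya 85, Sofia 24, Rahul 35, Aisha 10, Elena 31. Winner: Aisha.
The two methods agree.

yes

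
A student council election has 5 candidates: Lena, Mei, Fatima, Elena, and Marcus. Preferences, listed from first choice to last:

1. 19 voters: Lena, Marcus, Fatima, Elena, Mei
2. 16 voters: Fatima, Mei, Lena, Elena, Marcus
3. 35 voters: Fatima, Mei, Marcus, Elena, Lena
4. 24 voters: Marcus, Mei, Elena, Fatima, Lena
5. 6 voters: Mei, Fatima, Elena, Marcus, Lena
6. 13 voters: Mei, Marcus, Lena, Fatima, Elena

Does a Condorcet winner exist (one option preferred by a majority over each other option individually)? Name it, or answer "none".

Fatima

Fatima vs Lena: 81–32 for Fatima.
Fatima vs Mei: 70–43 for Fatima.
Fatima vs Elena: 89–24 for Fatima.
Fatima vs Marcus: 57–56 for Fatima.
Fatima beats every other option head-to-head.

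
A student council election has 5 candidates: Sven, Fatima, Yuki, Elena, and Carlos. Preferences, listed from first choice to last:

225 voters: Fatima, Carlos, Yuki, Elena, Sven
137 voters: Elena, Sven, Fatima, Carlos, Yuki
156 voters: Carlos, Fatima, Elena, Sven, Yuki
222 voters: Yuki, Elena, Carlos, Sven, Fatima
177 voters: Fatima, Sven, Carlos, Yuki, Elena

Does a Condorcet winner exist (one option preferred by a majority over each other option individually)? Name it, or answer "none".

Fatima

Fatima vs Sven: 558–359 for Fatima.
Fatima vs Yuki: 695–222 for Fatima.
Fatima vs Elena: 558–359 for Fatima.
Fatima vs Carlos: 539–378 for Fatima.
Fatima beats every other option head-to-head.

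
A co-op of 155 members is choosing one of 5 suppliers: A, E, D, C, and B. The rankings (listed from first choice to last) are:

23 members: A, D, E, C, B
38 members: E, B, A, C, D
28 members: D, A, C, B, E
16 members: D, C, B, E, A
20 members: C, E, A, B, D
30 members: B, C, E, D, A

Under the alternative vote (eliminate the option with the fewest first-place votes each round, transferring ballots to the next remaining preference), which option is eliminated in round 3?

B

Round 1: A 23, E 38, D 44, C 20, B 30. Eliminate C.
Round 2: A 23, E 58, D 44, B 30. Eliminate A.
Round 3: E 58, D 67, B 30. Eliminate B.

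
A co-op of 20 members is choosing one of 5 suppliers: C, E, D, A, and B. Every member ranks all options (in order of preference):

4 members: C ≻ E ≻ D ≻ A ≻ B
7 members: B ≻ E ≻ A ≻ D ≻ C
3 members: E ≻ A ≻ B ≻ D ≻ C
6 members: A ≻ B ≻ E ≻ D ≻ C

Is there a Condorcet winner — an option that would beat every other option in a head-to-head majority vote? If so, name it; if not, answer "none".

none

Checking pairwise contests:
E beats C 16–4.
B beats E 13–7.
E beats D 20–0.
E beats A 14–6.
A beats B 13–7.
Every option loses at least one head-to-head, so there is no Condorcet winner.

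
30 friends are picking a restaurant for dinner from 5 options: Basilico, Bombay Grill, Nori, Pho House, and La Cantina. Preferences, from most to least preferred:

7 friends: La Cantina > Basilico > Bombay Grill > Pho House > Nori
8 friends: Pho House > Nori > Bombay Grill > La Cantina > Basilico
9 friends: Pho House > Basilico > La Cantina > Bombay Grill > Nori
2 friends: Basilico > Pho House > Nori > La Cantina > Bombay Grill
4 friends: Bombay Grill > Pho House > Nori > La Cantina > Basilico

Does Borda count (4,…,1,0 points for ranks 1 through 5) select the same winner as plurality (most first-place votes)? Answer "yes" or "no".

yes

Borda — scores: Basilico 56, Bombay Grill 55, Nori 36, Pho House 93, La Cantina 60. Winner: Pho House.
Plurality — first-place votes: Basilico 2, Bombay Grill 4, Nori 0, Pho House 17, La Cantina 7. Winner: Pho House.
The two methods agree.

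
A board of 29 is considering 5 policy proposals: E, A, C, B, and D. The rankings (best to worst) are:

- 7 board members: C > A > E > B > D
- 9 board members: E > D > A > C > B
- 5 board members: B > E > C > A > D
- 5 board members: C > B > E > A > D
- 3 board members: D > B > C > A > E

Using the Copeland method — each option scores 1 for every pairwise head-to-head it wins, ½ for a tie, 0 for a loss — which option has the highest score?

E: beats A, B, and D; loses to C → score 3.
A: beats B and D; loses to E and C → score 2.
C: beats E, A, B, and D → score 4.
B: beats D; loses to E, A, and C → score 1.
D: loses to E, A, C, and B → score 0.
C has the best pairwise record.

C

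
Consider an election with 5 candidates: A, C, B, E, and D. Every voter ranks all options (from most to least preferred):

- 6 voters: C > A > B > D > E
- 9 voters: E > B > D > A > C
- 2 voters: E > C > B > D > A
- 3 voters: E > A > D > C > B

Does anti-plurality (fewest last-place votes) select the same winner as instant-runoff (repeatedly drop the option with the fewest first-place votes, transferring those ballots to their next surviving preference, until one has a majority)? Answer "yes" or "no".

Anti-plurality — last-place votes: A 2, C 9, B 3, E 6, D 0. Winner: D.
Instant-runoff — R1 A 0, C 6, B 0, E 14, D 0 (E winner). Winner: E.
The two methods disagree.

no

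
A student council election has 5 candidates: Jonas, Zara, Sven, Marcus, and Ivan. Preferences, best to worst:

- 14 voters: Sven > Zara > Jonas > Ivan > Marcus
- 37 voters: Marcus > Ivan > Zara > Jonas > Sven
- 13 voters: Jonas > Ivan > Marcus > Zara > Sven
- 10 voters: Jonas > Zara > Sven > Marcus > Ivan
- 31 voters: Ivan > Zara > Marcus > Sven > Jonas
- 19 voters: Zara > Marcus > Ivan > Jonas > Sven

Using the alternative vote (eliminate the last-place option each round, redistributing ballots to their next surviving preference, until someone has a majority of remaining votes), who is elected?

Round 1: Jonas 23, Zara 19, Sven 14, Marcus 37, Ivan 31. Eliminate Sven.
Round 2: Jonas 23, Zara 33, Marcus 37, Ivan 31. Eliminate Jonas.
Round 3: Zara 43, Marcus 37, Ivan 44. Eliminate Marcus.
Round 4: Zara 43, Ivan 81. Ivan has a majority.

Ivan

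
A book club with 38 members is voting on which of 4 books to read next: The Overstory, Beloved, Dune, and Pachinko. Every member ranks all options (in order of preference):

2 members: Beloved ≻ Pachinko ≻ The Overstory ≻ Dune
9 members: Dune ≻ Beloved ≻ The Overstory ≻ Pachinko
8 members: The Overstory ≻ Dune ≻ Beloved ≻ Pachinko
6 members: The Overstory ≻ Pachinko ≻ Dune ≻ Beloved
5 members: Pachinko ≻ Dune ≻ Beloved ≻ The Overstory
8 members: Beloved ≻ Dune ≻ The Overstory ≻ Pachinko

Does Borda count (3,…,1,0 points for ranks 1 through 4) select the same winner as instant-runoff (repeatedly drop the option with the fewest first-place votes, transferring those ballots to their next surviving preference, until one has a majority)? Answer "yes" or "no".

Borda — scores: The Overstory 61, Beloved 61, Dune 75, Pachinko 31. Winner: Dune.
Instant-runoff — R1 The Overstory 14, Beloved 10, Dune 9, Pachinko 5 (Pachinko out); R2 The Overstory 14, Beloved 10, Dune 14 (Beloved out); R3 The Overstory 16, Dune 22 (Dune winner). Winner: Dune.
The two methods agree.

yes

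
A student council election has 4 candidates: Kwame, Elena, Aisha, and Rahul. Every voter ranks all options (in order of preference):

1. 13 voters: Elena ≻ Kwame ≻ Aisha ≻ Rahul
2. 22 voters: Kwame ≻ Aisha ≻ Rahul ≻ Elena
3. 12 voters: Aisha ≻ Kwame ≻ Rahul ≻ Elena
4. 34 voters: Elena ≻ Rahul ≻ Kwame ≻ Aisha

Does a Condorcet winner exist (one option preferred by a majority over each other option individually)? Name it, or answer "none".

Elena

Elena vs Kwame: 47–34 for Elena.
Elena vs Aisha: 47–34 for Elena.
Elena vs Rahul: 47–34 for Elena.
Elena beats every other option head-to-head.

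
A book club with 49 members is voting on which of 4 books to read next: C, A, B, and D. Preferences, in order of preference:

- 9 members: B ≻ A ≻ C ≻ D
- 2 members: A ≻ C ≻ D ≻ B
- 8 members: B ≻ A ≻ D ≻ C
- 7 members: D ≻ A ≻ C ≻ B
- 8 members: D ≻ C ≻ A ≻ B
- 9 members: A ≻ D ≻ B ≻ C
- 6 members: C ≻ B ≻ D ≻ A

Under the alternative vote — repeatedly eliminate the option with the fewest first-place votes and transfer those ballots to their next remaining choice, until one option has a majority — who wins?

Round 1: C 6, A 11, B 17, D 15. Eliminate C.
Round 2: A 11, B 23, D 15. Eliminate A.
Round 3: B 23, D 26. D has a majority.

D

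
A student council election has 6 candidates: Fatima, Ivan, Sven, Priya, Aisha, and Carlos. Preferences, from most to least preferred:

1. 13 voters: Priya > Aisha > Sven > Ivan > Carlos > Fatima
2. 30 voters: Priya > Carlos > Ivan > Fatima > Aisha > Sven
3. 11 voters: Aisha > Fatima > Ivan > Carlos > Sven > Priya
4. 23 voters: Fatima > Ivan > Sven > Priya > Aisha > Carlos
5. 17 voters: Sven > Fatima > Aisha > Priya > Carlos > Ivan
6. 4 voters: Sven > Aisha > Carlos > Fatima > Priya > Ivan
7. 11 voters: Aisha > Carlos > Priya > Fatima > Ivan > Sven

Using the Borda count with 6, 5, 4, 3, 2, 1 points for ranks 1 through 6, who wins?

Priya

Fatima: 13·1 + 30·3 + 11·5 + 23·6 + 17·5 + 4·3 + 11·3 = 426
Ivan: 13·3 + 30·4 + 11·4 + 23·5 + 17·1 + 4·1 + 11·2 = 361
Sven: 13·4 + 30·1 + 11·2 + 23·4 + 17·6 + 4·6 + 11·1 = 333
Priya: 13·6 + 30·6 + 11·1 + 23·3 + 17·3 + 4·2 + 11·4 = 441
Aisha: 13·5 + 30·2 + 11·6 + 23·2 + 17·4 + 4·5 + 11·6 = 391
Carlos: 13·2 + 30·5 + 11·3 + 23·1 + 17·2 + 4·4 + 11·5 = 337
Priya has the highest Borda score (441).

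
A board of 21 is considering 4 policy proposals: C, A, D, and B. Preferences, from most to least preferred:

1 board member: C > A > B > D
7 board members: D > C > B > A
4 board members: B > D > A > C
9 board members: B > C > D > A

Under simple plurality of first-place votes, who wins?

First-place votes: C 1, A 0, D 7, B 13.
B has the most first-place votes.

B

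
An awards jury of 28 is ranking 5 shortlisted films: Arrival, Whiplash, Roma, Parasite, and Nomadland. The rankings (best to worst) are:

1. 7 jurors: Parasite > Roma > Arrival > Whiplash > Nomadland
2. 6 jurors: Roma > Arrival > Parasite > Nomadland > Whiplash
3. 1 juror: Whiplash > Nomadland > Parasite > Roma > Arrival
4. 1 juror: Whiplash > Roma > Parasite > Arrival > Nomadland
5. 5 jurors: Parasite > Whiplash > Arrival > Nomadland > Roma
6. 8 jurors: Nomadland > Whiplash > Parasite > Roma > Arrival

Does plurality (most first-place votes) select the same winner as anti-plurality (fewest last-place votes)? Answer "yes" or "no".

Plurality — first-place votes: Arrival 0, Whiplash 2, Roma 6, Parasite 12, Nomadland 8. Winner: Parasite.
Anti-plurality — last-place votes: Arrival 9, Whiplash 6, Roma 5, Parasite 0, Nomadland 8. Winner: Parasite.
The two methods agree.

yes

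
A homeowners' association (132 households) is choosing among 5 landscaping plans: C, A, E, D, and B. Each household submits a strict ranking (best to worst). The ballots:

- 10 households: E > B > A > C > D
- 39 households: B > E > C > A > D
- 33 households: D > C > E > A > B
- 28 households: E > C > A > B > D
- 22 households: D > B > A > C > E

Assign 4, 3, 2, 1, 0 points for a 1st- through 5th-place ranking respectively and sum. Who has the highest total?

C: 10·1 + 39·2 + 33·3 + 28·3 + 22·1 = 293
A: 10·2 + 39·1 + 33·1 + 28·2 + 22·2 = 192
E: 10·4 + 39·3 + 33·2 + 28·4 + 22·0 = 335
D: 10·0 + 39·0 + 33·4 + 28·0 + 22·4 = 220
B: 10·3 + 39·4 + 33·0 + 28·1 + 22·3 = 280
E has the highest Borda score (335).

E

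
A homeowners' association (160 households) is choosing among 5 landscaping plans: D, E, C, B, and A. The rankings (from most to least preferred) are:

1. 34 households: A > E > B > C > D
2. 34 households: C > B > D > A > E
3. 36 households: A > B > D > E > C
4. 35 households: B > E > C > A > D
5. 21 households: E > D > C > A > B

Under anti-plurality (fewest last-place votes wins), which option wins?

Last-place votes: D 69, E 34, C 36, B 21, A 0.
A is ranked last by the fewest voters, so A wins.

A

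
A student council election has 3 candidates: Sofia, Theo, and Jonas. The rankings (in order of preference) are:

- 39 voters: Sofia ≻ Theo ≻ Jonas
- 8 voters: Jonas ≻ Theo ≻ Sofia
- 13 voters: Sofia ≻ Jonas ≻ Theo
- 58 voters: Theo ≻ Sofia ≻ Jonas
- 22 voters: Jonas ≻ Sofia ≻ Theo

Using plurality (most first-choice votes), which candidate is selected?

First-place votes: Sofia 52, Theo 58, Jonas 30.
Theo has the most first-place votes.

Theo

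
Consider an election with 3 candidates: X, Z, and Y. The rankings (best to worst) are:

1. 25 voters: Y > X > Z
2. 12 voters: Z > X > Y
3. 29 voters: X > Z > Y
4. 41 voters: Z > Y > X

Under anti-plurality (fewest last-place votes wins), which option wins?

Z

Last-place votes: X 41, Z 25, Y 41.
Z is ranked last by the fewest voters, so Z wins.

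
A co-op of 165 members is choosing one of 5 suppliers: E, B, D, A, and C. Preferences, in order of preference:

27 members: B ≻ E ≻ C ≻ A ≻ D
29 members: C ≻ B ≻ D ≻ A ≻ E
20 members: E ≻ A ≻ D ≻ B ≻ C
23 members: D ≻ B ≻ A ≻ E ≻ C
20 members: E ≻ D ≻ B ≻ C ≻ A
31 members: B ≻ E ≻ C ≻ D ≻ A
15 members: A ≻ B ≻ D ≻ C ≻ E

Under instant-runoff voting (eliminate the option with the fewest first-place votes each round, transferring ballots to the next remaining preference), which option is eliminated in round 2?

Round 1: E 40, B 58, D 23, A 15, C 29. Eliminate A.
Round 2: E 40, B 73, D 23, C 29. Eliminate D.

D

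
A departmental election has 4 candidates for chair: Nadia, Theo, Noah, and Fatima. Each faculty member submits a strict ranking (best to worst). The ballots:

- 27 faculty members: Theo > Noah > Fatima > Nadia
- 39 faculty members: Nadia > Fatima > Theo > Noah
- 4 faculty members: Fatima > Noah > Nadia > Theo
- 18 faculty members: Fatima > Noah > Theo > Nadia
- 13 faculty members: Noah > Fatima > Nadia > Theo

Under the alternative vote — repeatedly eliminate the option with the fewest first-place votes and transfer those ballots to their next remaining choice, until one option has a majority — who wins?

Fatima

Round 1: Nadia 39, Theo 27, Noah 13, Fatima 22. Eliminate Noah.
Round 2: Nadia 39, Theo 27, Fatima 35. Eliminate Theo.
Round 3: Nadia 39, Fatima 62. Fatima has a majority.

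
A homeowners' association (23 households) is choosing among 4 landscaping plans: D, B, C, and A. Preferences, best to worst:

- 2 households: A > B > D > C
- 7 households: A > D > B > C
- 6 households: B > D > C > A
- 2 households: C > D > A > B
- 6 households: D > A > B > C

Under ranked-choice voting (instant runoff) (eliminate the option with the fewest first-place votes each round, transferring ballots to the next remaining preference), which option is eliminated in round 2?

B

Round 1: D 6, B 6, C 2, A 9. Eliminate C.
Round 2: D 8, B 6, A 9. Eliminate B.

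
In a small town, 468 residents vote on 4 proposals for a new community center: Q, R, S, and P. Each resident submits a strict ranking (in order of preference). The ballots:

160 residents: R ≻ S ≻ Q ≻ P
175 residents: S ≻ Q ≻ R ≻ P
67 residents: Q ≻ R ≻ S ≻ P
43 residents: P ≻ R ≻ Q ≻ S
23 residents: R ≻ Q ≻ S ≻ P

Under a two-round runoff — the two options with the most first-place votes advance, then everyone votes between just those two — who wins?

R

Round 1 first-place votes: Q 67, R 183, S 175, P 43.
R and S advance.
Runoff: R is preferred to S by 293 voters; S by 175.
R wins the runoff.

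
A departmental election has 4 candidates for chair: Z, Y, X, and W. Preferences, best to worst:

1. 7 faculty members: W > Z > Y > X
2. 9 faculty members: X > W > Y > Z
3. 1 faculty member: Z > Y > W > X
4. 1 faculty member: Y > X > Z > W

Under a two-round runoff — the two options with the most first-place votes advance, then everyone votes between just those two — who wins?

Round 1 first-place votes: Z 1, Y 1, X 9, W 7.
X and W advance.
Runoff: X is preferred to W by 10 voters; W by 8.
X wins the runoff.

X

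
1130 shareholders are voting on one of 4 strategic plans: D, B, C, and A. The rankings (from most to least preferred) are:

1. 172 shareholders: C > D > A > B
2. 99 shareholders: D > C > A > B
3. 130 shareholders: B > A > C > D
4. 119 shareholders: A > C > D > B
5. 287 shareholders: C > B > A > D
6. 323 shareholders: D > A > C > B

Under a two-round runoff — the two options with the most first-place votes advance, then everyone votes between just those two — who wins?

C

Round 1 first-place votes: D 422, B 130, C 459, A 119.
C and D advance.
Runoff: C is preferred to D by 708 voters; D by 422.
C wins the runoff.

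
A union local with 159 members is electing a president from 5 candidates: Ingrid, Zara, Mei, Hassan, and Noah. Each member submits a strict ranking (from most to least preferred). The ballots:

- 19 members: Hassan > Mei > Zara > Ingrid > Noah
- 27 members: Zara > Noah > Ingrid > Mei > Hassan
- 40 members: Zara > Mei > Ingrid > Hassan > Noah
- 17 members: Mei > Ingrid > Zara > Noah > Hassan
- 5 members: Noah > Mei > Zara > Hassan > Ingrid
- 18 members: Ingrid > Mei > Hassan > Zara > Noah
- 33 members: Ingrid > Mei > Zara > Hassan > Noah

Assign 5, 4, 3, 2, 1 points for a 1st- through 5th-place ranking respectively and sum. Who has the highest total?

Mei

Ingrid: 19·2 + 27·3 + 40·3 + 17·4 + 5·1 + 18·5 + 33·5 = 567
Zara: 19·3 + 27·5 + 40·5 + 17·3 + 5·3 + 18·2 + 33·3 = 593
Mei: 19·4 + 27·2 + 40·4 + 17·5 + 5·4 + 18·4 + 33·4 = 599
Hassan: 19·5 + 27·1 + 40·2 + 17·1 + 5·2 + 18·3 + 33·2 = 349
Noah: 19·1 + 27·4 + 40·1 + 17·2 + 5·5 + 18·1 + 33·1 = 277
Mei has the highest Borda score (599).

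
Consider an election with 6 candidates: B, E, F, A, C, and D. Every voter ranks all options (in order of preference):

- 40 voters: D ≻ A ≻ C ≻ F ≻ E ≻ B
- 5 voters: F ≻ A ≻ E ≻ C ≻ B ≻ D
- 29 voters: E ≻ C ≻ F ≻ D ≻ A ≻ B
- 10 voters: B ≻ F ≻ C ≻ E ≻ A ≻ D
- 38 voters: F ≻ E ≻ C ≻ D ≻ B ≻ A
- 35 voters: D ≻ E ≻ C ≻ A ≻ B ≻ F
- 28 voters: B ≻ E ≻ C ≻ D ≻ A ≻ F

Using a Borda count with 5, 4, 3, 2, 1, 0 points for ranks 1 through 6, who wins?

E

B: 40·0 + 5·1 + 29·0 + 10·5 + 38·1 + 35·1 + 28·5 = 268
E: 40·1 + 5·3 + 29·5 + 10·2 + 38·4 + 35·4 + 28·4 = 624
F: 40·2 + 5·5 + 29·3 + 10·4 + 38·5 + 35·0 + 28·0 = 422
A: 40·4 + 5·4 + 29·1 + 10·1 + 38·0 + 35·2 + 28·1 = 317
C: 40·3 + 5·2 + 29·4 + 10·3 + 38·3 + 35·3 + 28·3 = 579
D: 40·5 + 5·0 + 29·2 + 10·0 + 38·2 + 35·5 + 28·2 = 565
E has the highest Borda score (624).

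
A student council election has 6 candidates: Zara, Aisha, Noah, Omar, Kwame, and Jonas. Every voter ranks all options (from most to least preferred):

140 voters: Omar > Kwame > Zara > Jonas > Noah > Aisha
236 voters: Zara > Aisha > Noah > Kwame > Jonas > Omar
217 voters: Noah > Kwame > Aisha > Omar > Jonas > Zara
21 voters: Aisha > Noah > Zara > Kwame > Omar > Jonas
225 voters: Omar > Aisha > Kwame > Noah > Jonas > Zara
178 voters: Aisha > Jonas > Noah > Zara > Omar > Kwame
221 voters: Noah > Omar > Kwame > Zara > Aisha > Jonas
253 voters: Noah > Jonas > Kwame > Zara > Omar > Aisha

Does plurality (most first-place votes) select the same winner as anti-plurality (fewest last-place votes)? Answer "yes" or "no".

yes

Plurality — first-place votes: Zara 236, Aisha 199, Noah 691, Omar 365, Kwame 0, Jonas 0. Winner: Noah.
Anti-plurality — last-place votes: Zara 442, Aisha 393, Noah 0, Omar 236, Kwame 178, Jonas 242. Winner: Noah.
The two methods agree.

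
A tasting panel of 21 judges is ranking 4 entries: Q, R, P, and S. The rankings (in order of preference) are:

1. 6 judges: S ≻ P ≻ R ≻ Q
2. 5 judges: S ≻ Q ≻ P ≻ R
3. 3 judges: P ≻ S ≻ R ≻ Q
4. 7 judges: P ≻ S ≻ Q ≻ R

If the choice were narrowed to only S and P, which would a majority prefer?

Voters preferring S to P: 11; preferring P to S: 10.
S wins the head-to-head.

S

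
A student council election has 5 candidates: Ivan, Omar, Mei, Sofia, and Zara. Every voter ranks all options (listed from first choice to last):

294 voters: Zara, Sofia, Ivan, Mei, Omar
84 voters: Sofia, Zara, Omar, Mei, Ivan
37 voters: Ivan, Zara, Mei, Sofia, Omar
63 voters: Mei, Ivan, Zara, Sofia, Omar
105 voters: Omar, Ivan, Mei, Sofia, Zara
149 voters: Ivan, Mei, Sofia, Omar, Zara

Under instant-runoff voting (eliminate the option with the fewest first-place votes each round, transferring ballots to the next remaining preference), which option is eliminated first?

Mei

Round 1: Ivan 186, Omar 105, Mei 63, Sofia 84, Zara 294. Eliminate Mei.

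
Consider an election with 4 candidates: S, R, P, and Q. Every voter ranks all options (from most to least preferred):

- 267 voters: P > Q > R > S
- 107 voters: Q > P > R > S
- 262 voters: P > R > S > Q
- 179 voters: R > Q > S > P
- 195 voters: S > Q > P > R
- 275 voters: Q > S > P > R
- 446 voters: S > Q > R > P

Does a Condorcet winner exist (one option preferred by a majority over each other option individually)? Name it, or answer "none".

S

S vs R: 916–815 for S.
S vs P: 1095–636 for S.
S vs Q: 903–828 for S.
S beats every other option head-to-head.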